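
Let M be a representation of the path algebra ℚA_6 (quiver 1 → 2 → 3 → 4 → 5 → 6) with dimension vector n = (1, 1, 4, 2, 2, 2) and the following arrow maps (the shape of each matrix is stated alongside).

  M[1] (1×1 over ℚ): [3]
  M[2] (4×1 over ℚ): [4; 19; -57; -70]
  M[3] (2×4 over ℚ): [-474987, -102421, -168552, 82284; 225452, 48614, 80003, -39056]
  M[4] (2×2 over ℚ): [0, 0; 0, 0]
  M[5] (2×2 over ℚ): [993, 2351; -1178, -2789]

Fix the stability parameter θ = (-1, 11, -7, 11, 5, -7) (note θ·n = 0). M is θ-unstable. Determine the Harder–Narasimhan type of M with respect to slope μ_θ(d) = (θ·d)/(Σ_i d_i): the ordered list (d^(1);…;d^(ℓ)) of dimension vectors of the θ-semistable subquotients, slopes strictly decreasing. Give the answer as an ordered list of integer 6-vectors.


Barcode: M ≅ I[1,4], I[3,3]^2, I[3,4], I[5,6]^2. HN layers by μ_θ (4 steps, strictly decreasing):
  μ^(1)=11; μ^(2)=2; μ^(3)=-1; μ^(4)=-7

((0, 0, 0, 2, 0, 0); (0, 1, 1, 0, 0, 0); (1, 0, 0, 0, 2, 2); (0, 0, 3, 0, 0, 0))


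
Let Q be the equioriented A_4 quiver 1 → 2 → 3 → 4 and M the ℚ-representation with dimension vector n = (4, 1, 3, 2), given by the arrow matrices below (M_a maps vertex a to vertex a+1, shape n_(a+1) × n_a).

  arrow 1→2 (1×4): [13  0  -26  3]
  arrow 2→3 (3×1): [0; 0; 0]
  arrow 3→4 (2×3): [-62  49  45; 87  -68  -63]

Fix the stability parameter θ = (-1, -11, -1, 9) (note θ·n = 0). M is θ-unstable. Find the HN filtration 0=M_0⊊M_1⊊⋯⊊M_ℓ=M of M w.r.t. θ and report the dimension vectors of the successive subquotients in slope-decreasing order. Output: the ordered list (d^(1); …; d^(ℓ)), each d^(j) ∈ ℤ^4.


Interval decomposition of M: I[1,1]^3, I[1,2], I[3,3], I[3,4]^2.
HN type (ℓ=3): μ^(1)=9; μ^(2)=-1; μ^(3)=-6

((0, 0, 0, 2); (3, 0, 3, 0); (1, 1, 0, 0))


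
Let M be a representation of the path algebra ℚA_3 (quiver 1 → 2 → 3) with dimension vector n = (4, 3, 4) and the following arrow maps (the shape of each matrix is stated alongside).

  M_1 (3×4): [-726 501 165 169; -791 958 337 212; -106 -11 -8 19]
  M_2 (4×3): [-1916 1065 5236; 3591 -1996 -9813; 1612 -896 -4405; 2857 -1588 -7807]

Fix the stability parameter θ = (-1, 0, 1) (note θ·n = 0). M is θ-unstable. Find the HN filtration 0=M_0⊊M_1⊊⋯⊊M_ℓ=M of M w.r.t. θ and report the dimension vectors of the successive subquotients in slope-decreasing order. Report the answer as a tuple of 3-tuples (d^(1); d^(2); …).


Barcode: M ≅ I[1,1], I[1,3]^3, I[3,3]. HN layers by μ_θ (3 steps, strictly decreasing):
  μ^(1)=1; μ^(2)=0; μ^(3)=-1

((0, 0, 4); (0, 3, 0); (4, 0, 0))


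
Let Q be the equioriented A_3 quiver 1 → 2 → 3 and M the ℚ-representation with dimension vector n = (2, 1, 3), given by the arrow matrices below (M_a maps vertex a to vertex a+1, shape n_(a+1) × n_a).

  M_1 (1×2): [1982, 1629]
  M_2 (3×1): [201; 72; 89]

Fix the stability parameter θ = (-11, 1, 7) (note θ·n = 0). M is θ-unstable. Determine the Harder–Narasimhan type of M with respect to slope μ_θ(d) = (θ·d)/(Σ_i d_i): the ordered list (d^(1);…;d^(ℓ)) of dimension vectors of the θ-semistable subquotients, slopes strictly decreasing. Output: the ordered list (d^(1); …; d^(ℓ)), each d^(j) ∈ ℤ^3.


Interval decomposition of M: I[1,1], I[1,3], I[3,3]^2.
HN type (ℓ=3): μ^(1)=7; μ^(2)=1; μ^(3)=-11

((0, 0, 3); (0, 1, 0); (2, 0, 0))


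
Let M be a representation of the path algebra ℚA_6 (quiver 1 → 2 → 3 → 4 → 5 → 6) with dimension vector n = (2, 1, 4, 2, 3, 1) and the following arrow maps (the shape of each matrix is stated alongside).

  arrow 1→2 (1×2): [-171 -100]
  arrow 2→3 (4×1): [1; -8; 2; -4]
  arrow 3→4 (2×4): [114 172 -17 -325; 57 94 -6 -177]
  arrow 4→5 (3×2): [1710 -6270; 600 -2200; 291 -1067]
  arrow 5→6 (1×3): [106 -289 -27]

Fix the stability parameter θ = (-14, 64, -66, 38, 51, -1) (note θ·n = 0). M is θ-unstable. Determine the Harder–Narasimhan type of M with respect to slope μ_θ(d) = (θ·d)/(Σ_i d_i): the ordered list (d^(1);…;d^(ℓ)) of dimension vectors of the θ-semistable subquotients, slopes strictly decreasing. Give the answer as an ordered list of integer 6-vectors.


Interval decomposition of M: I[1,1], I[1,6], I[3,3]^2, I[3,4], I[5,5]^2.
HN type (ℓ=6): μ^(1)=51; μ^(2)=38; μ^(3)=88/3; μ^(4)=-1; μ^(5)=-14; μ^(6)=-66

((0, 0, 0, 0, 2, 0); (0, 0, 0, 1, 0, 0); (0, 0, 0, 1, 1, 1); (0, 1, 1, 0, 0, 0); (2, 0, 0, 0, 0, 0); (0, 0, 3, 0, 0, 0))


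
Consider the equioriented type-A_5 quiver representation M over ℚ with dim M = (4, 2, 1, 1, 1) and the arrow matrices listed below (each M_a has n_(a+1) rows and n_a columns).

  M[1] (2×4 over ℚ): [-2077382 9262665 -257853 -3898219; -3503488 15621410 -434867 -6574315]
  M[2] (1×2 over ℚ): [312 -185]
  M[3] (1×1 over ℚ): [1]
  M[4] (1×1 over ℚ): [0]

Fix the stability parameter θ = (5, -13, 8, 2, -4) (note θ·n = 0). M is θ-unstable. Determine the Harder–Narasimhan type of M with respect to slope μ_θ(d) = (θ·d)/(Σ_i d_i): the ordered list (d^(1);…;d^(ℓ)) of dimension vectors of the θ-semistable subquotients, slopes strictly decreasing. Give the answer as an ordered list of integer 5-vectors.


Barcode: M ≅ I[1,1]^2, I[1,2], I[1,4], I[5,5]. HN layers by μ_θ (2 steps, strictly decreasing):
  μ^(1)=5; μ^(2)=-4

((2, 0, 1, 1, 0); (2, 2, 0, 0, 1))


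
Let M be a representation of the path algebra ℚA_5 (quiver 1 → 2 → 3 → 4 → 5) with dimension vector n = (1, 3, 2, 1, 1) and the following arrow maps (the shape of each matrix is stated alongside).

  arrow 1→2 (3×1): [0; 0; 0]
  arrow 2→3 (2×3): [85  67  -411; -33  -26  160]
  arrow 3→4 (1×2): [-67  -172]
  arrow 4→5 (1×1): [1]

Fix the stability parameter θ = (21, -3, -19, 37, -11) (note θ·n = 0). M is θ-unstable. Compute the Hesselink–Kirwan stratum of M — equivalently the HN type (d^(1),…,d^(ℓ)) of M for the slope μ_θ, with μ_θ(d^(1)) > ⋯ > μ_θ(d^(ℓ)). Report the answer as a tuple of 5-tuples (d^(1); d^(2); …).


Interval decomposition of M: I[1,1], I[2,2], I[2,3], I[2,5].
HN type (ℓ=4): μ^(1)=21; μ^(2)=13; μ^(3)=-3; μ^(4)=-11

((1, 0, 0, 0, 0); (0, 0, 0, 1, 1); (0, 1, 0, 0, 0); (0, 2, 2, 0, 0))


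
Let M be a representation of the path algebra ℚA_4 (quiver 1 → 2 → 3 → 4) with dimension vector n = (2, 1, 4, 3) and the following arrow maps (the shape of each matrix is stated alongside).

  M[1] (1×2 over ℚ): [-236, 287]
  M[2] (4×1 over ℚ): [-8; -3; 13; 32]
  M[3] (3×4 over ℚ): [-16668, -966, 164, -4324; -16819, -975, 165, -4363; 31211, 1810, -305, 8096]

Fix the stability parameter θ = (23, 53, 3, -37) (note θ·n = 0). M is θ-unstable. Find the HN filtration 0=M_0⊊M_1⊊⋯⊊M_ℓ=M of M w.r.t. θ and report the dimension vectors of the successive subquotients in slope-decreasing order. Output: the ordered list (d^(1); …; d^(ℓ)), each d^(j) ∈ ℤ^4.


Via rank(M_{q-1}∘⋯∘M_p): M ≅ I[1,1], I[1,4], I[3,3], I[3,4]^2.
μ_θ-semistable layers: μ^(1)=23; μ^(2)=21/2; μ^(3)=3; μ^(4)=-17

((1, 0, 0, 0); (1, 1, 1, 1); (0, 0, 1, 0); (0, 0, 2, 2))


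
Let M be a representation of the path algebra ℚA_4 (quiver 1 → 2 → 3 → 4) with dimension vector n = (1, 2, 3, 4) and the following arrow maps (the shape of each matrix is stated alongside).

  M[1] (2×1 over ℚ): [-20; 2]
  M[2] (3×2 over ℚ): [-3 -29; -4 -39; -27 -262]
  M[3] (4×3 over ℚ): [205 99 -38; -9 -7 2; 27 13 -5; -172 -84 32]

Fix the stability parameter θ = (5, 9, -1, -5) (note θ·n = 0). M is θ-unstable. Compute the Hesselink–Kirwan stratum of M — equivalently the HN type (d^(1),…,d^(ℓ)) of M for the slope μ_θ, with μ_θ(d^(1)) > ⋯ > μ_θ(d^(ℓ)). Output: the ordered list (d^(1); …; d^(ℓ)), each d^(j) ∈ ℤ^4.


Barcode: M ≅ I[1,3], I[2,4], I[3,4], I[4,4]^2. HN layers by μ_θ (4 steps, strictly decreasing):
  μ^(1)=13/3; μ^(2)=1; μ^(3)=-3; μ^(4)=-5

((1, 1, 1, 0); (0, 1, 1, 1); (0, 0, 1, 1); (0, 0, 0, 2))


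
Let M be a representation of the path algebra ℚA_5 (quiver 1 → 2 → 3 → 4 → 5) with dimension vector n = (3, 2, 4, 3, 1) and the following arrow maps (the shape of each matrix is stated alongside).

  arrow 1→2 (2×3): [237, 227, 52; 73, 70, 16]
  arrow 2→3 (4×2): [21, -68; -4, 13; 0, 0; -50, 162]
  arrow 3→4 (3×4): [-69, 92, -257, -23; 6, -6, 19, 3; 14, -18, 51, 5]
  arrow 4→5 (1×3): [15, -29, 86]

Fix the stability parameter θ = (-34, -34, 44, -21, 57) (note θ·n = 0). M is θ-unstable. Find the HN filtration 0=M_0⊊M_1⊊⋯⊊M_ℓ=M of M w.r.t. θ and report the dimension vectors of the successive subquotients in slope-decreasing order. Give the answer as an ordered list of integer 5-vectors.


Via rank(M_{q-1}∘⋯∘M_p): M ≅ I[1,1], I[1,3], I[1,5], I[3,4]^2.
μ_θ-semistable layers: μ^(1)=57; μ^(2)=44; μ^(3)=23/2; μ^(4)=-34

((0, 0, 0, 0, 1); (0, 0, 1, 0, 0); (0, 0, 3, 3, 0); (3, 2, 0, 0, 0))


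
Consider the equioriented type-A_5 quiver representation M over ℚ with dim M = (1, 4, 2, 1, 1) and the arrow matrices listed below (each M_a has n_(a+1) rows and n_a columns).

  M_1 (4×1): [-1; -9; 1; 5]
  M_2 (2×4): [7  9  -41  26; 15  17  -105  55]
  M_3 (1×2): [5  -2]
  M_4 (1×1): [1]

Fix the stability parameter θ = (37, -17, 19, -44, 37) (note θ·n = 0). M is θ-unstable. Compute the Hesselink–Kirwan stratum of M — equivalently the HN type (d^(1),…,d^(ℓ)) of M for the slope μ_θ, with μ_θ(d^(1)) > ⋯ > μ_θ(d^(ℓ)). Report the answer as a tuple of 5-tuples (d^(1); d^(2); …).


Barcode: M ≅ I[1,5], I[2,2]^2, I[2,3]. HN layers by μ_θ (4 steps, strictly decreasing):
  μ^(1)=37; μ^(2)=19; μ^(3)=-5/4; μ^(4)=-17

((0, 0, 0, 0, 1); (0, 0, 1, 0, 0); (1, 1, 1, 1, 0); (0, 3, 0, 0, 0))


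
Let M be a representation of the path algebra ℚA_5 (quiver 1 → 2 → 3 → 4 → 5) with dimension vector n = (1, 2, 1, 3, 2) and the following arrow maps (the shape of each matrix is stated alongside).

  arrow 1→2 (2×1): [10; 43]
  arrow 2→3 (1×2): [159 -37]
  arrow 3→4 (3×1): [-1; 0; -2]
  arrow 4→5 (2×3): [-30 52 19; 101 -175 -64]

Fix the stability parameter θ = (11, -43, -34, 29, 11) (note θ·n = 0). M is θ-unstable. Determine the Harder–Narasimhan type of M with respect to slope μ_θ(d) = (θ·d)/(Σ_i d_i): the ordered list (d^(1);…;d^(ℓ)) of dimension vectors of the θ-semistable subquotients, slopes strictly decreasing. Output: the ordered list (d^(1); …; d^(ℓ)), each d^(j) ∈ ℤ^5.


Via rank(M_{q-1}∘⋯∘M_p): M ≅ I[1,5], I[2,2], I[4,4], I[4,5].
μ_θ-semistable layers: μ^(1)=29; μ^(2)=20; μ^(3)=-22; μ^(4)=-43

((0, 0, 0, 1, 0); (0, 0, 0, 2, 2); (1, 1, 1, 0, 0); (0, 1, 0, 0, 0))


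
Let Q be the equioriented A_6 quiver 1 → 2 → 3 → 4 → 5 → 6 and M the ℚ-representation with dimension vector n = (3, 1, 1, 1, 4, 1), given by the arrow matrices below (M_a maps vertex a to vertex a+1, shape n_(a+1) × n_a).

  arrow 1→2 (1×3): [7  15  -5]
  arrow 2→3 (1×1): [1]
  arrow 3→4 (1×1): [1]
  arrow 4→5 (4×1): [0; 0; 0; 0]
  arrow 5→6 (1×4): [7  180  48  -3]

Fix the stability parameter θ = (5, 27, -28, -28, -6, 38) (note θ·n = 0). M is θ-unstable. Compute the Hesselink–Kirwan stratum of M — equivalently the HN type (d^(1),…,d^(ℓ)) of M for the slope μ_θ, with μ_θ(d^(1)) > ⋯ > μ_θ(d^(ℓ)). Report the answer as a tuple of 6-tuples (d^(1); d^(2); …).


Via rank(M_{q-1}∘⋯∘M_p): M ≅ I[1,1]^2, I[1,4], I[5,5]^3, I[5,6].
μ_θ-semistable layers: μ^(1)=38; μ^(2)=5; μ^(3)=-6

((0, 0, 0, 0, 0, 1); (2, 0, 0, 0, 0, 0); (1, 1, 1, 1, 4, 0))


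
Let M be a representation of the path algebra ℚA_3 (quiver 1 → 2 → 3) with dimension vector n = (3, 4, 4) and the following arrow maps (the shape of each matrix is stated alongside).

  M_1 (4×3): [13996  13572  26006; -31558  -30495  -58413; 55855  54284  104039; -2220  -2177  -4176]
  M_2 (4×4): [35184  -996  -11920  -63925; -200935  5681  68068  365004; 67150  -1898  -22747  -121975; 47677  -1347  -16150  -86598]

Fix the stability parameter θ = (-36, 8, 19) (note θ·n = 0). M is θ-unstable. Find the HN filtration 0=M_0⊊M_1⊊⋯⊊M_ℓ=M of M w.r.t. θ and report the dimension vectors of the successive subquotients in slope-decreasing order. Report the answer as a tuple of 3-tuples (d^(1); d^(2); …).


Barcode: M ≅ I[1,3]^3, I[2,3]. HN layers by μ_θ (3 steps, strictly decreasing):
  μ^(1)=19; μ^(2)=8; μ^(3)=-36

((0, 0, 4); (0, 4, 0); (3, 0, 0))


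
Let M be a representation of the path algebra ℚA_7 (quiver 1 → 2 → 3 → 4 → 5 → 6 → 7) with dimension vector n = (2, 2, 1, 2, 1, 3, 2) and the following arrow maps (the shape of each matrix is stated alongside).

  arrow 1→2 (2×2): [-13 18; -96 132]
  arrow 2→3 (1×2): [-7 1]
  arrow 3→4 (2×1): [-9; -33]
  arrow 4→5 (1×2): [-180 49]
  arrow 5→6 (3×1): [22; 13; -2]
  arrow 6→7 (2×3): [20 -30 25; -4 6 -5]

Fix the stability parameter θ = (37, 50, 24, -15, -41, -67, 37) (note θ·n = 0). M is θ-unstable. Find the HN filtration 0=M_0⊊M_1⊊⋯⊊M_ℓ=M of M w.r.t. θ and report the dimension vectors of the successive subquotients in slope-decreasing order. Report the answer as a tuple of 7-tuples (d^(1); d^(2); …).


Via rank(M_{q-1}∘⋯∘M_p): M ≅ I[1,2], I[1,6], I[4,4], I[6,6], I[6,7], I[7,7].
μ_θ-semistable layers: μ^(1)=50; μ^(2)=37; μ^(3)=-2; μ^(4)=-15; μ^(5)=-67

((0, 1, 0, 0, 0, 0, 0); (1, 0, 0, 0, 0, 0, 2); (1, 1, 1, 1, 1, 1, 0); (0, 0, 0, 1, 0, 0, 0); (0, 0, 0, 0, 0, 2, 0))


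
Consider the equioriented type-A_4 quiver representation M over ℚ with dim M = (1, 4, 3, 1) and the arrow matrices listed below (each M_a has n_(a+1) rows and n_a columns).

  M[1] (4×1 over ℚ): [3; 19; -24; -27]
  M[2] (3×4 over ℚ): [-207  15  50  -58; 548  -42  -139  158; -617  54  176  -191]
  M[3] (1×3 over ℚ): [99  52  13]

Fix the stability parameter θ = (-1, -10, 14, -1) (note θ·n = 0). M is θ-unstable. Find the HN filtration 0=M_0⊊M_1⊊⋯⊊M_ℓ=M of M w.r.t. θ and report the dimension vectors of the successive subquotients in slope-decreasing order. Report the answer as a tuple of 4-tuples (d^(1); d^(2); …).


Interval decomposition of M: I[1,4], I[2,2], I[2,3]^2.
HN type (ℓ=4): μ^(1)=14; μ^(2)=13/2; μ^(3)=-11/2; μ^(4)=-10

((0, 0, 2, 0); (0, 0, 1, 1); (1, 1, 0, 0); (0, 3, 0, 0))


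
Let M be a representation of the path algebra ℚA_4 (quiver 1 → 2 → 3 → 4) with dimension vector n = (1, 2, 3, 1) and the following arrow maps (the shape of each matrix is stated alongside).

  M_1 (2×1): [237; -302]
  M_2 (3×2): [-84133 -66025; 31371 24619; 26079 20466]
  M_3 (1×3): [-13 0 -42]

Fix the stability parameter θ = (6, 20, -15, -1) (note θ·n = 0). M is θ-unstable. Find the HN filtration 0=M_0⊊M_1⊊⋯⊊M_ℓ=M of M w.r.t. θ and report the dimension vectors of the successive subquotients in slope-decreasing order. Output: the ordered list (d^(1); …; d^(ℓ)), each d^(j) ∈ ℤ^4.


Barcode: M ≅ I[1,4], I[2,3], I[3,3]. HN layers by μ_θ (2 steps, strictly decreasing):
  μ^(1)=5/2; μ^(2)=-15

((1, 2, 2, 1); (0, 0, 1, 0))


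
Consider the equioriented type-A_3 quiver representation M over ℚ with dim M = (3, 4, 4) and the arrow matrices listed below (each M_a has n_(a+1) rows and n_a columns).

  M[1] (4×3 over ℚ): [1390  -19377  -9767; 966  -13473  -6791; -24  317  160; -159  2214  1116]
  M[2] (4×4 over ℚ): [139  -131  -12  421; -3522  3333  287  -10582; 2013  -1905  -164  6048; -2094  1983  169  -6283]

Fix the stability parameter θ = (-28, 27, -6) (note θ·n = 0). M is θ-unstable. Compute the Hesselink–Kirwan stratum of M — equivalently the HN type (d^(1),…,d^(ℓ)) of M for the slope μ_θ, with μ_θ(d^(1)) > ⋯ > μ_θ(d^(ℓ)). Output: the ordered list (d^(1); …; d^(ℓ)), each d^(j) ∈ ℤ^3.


Interval decomposition of M: I[1,2], I[1,3]^2, I[2,3], I[3,3].
HN type (ℓ=4): μ^(1)=27; μ^(2)=21/2; μ^(3)=-6; μ^(4)=-28

((0, 1, 0); (0, 3, 3); (0, 0, 1); (3, 0, 0))


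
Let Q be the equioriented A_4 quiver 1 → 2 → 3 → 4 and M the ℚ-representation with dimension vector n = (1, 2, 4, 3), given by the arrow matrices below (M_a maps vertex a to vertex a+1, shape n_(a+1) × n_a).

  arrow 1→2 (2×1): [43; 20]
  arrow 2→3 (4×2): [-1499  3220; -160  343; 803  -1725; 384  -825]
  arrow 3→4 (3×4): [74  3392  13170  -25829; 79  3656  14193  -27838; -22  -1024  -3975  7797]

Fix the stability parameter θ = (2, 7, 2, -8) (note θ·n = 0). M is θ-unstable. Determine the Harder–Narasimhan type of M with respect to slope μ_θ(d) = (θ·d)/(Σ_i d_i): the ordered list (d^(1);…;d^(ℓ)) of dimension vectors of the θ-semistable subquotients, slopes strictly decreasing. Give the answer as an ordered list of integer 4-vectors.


Interval decomposition of M: I[1,4], I[2,4], I[3,3], I[3,4].
HN type (ℓ=4): μ^(1)=2; μ^(2)=3/4; μ^(3)=1/3; μ^(4)=-3

((0, 0, 1, 0); (1, 1, 1, 1); (0, 1, 1, 1); (0, 0, 1, 1))


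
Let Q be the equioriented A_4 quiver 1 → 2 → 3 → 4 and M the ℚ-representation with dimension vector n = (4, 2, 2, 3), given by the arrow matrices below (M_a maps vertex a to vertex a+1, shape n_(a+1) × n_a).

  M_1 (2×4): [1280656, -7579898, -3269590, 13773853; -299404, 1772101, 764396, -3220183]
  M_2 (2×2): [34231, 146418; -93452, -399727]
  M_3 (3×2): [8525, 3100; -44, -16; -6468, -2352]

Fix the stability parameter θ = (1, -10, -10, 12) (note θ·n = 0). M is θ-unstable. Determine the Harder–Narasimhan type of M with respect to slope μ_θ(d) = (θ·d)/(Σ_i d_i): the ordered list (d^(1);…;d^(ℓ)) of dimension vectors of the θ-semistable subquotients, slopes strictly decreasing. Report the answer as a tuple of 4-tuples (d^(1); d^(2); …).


Barcode: M ≅ I[1,1]^2, I[1,3], I[1,4], I[4,4]^2. HN layers by μ_θ (3 steps, strictly decreasing):
  μ^(1)=12; μ^(2)=1; μ^(3)=-19/3

((0, 0, 0, 3); (2, 0, 0, 0); (2, 2, 2, 0))


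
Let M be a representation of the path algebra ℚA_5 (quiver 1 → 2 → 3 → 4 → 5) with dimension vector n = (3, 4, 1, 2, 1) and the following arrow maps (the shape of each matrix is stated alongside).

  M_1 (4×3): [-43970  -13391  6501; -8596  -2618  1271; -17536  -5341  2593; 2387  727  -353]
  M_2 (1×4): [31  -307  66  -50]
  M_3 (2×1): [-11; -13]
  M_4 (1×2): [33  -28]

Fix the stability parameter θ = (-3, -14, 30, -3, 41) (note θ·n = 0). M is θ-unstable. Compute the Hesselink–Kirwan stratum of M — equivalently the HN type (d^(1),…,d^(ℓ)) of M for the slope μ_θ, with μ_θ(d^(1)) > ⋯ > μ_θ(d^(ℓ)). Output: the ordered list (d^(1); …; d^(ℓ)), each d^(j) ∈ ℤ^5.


Via rank(M_{q-1}∘⋯∘M_p): M ≅ I[1,2]^2, I[1,5], I[2,2], I[4,4].
μ_θ-semistable layers: μ^(1)=41; μ^(2)=27/2; μ^(3)=-3; μ^(4)=-17/2; μ^(5)=-14

((0, 0, 0, 0, 1); (0, 0, 1, 1, 0); (0, 0, 0, 1, 0); (3, 3, 0, 0, 0); (0, 1, 0, 0, 0))


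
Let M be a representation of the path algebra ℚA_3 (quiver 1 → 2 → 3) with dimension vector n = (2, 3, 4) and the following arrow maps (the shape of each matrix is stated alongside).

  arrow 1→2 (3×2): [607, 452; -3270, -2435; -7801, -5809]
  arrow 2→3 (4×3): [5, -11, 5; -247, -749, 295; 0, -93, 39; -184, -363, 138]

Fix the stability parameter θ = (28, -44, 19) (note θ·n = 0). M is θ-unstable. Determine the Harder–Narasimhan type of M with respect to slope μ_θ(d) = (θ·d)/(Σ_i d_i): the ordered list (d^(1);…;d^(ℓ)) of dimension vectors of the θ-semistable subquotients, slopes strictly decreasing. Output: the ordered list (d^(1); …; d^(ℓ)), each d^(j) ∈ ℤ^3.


Barcode: M ≅ I[1,3]^2, I[2,3], I[3,3]. HN layers by μ_θ (3 steps, strictly decreasing):
  μ^(1)=19; μ^(2)=-8; μ^(3)=-44

((0, 0, 4); (2, 2, 0); (0, 1, 0))


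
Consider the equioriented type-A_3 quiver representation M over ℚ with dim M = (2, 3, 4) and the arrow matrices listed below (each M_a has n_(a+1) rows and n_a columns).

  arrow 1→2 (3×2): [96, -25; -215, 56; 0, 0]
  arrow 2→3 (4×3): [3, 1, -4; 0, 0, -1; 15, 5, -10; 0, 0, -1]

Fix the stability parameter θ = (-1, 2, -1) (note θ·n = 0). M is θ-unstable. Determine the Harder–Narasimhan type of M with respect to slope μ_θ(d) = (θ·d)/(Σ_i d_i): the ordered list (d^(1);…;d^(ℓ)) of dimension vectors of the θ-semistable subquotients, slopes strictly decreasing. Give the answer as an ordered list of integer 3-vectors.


Barcode: M ≅ I[1,2], I[1,3], I[2,3], I[3,3]^2. HN layers by μ_θ (3 steps, strictly decreasing):
  μ^(1)=2; μ^(2)=1/2; μ^(3)=-1

((0, 1, 0); (0, 2, 2); (2, 0, 2))


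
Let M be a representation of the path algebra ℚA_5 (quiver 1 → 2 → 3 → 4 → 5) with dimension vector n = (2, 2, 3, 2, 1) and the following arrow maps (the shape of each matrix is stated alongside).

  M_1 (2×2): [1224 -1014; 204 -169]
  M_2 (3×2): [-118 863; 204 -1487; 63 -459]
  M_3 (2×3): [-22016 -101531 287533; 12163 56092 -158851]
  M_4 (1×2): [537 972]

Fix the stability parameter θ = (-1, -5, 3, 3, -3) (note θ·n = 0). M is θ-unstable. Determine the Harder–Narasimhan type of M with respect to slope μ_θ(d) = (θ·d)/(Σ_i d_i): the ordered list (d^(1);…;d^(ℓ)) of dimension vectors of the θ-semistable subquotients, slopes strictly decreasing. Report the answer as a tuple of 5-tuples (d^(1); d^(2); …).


Interval decomposition of M: I[1,1], I[1,3], I[2,5], I[3,4].
HN type (ℓ=5): μ^(1)=3; μ^(2)=1; μ^(3)=-1; μ^(4)=-3; μ^(5)=-5

((0, 0, 2, 1, 0); (0, 0, 1, 1, 1); (1, 0, 0, 0, 0); (1, 1, 0, 0, 0); (0, 1, 0, 0, 0))


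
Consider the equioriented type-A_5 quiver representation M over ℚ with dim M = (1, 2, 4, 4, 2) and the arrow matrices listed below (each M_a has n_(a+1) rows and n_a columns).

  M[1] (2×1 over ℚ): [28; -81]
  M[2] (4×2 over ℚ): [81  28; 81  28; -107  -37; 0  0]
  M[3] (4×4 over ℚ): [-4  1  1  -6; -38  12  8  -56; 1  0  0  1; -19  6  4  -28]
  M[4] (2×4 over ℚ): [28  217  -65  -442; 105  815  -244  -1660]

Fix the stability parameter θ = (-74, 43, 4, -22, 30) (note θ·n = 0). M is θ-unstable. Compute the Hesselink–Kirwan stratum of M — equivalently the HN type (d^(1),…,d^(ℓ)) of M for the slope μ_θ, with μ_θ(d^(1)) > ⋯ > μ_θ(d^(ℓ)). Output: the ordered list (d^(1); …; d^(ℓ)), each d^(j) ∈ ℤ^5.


Interval decomposition of M: I[1,5], I[2,5], I[3,3], I[3,4], I[4,4].
HN type (ℓ=6): μ^(1)=30; μ^(2)=25/3; μ^(3)=4; μ^(4)=-9; μ^(5)=-22; μ^(6)=-74

((0, 0, 0, 0, 2); (0, 2, 2, 2, 0); (0, 0, 1, 0, 0); (0, 0, 1, 1, 0); (0, 0, 0, 1, 0); (1, 0, 0, 0, 0))


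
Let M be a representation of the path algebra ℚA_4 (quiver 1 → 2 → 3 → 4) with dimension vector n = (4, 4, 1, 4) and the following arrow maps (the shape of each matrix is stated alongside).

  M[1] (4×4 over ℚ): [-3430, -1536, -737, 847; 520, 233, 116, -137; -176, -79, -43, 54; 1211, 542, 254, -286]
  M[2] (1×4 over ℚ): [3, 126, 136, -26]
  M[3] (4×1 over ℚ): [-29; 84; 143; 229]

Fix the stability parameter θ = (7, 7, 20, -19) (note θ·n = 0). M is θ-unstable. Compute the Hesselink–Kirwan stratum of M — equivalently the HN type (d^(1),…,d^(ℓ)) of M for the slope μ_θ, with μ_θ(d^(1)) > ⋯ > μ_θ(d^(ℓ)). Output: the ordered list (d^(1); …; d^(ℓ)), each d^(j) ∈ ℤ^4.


Via rank(M_{q-1}∘⋯∘M_p): M ≅ I[1,2]^3, I[1,4], I[4,4]^3.
μ_θ-semistable layers: μ^(1)=7; μ^(2)=15/4; μ^(3)=-19

((3, 3, 0, 0); (1, 1, 1, 1); (0, 0, 0, 3))


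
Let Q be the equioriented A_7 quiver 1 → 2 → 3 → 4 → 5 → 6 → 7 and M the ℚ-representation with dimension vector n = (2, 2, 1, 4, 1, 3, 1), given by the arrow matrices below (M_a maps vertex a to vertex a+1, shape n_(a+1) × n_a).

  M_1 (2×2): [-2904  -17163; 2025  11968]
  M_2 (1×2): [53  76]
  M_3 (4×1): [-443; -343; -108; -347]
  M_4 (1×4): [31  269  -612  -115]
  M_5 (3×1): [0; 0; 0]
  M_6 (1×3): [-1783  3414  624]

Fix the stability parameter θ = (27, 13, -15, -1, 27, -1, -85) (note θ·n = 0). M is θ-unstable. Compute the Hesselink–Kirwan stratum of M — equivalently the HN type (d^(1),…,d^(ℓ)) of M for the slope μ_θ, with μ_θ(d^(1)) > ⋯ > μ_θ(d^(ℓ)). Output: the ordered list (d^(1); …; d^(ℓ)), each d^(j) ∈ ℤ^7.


Barcode: M ≅ I[1,2], I[1,5], I[4,4]^3, I[6,6]^2, I[6,7]. HN layers by μ_θ (5 steps, strictly decreasing):
  μ^(1)=27; μ^(2)=20; μ^(3)=6; μ^(4)=-1; μ^(5)=-43

((0, 0, 0, 0, 1, 0, 0); (1, 1, 0, 0, 0, 0, 0); (1, 1, 1, 1, 0, 0, 0); (0, 0, 0, 3, 0, 2, 0); (0, 0, 0, 0, 0, 1, 1))


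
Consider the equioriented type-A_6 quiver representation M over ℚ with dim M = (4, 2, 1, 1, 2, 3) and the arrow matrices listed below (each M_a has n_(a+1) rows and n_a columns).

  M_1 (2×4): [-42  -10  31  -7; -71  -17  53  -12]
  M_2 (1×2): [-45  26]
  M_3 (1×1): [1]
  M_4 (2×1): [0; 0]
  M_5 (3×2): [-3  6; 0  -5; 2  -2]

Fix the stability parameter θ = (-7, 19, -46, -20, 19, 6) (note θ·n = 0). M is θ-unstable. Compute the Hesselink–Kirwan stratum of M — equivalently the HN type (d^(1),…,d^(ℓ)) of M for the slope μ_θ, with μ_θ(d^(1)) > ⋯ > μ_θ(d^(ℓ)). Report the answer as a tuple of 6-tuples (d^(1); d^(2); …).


Barcode: M ≅ I[1,1]^2, I[1,2], I[1,4], I[5,6]^2, I[6,6]. HN layers by μ_θ (5 steps, strictly decreasing):
  μ^(1)=19; μ^(2)=25/2; μ^(3)=6; μ^(4)=-7; μ^(5)=-27/2

((0, 1, 0, 0, 0, 0); (0, 0, 0, 0, 2, 2); (0, 0, 0, 0, 0, 1); (3, 0, 0, 0, 0, 0); (1, 1, 1, 1, 0, 0))


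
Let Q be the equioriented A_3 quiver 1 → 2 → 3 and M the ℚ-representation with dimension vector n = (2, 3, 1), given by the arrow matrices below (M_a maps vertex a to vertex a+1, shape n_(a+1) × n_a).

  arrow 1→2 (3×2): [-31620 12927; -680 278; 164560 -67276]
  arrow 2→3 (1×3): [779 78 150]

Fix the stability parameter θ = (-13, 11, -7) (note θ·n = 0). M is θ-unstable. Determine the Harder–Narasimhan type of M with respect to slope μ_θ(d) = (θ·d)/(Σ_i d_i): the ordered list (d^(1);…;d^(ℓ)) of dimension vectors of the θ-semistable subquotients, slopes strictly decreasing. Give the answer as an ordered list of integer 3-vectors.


Interval decomposition of M: I[1,1], I[1,3], I[2,2]^2.
HN type (ℓ=3): μ^(1)=11; μ^(2)=2; μ^(3)=-13

((0, 2, 0); (0, 1, 1); (2, 0, 0))


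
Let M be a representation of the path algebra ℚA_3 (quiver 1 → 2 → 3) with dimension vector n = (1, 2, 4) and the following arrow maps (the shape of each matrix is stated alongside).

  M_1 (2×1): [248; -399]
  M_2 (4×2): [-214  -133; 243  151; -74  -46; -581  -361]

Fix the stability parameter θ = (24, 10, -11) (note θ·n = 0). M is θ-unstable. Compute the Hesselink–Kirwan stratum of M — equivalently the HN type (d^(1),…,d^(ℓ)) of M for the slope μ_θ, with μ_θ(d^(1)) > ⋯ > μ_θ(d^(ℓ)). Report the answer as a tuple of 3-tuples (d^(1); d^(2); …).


Via rank(M_{q-1}∘⋯∘M_p): M ≅ I[1,3], I[2,3], I[3,3]^2.
μ_θ-semistable layers: μ^(1)=23/3; μ^(2)=-1/2; μ^(3)=-11

((1, 1, 1); (0, 1, 1); (0, 0, 2))


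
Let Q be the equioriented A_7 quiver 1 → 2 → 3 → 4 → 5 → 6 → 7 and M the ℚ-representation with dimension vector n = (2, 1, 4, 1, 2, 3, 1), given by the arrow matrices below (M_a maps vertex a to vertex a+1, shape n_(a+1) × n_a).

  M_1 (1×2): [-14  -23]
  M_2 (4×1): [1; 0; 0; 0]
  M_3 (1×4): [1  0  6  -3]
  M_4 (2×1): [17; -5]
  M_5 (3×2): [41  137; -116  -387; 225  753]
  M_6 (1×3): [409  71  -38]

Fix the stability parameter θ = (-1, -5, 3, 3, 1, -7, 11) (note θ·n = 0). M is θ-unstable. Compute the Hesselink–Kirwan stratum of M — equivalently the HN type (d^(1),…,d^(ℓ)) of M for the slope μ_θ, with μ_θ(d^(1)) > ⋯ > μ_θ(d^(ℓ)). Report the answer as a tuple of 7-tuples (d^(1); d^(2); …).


Interval decomposition of M: I[1,1], I[1,7], I[3,3]^3, I[5,6], I[6,6].
HN type (ℓ=6): μ^(1)=11; μ^(2)=3; μ^(3)=0; μ^(4)=-1; μ^(5)=-3; μ^(6)=-7

((0, 0, 0, 0, 0, 0, 1); (0, 0, 3, 0, 0, 0, 0); (0, 0, 1, 1, 1, 1, 0); (1, 0, 0, 0, 0, 0, 0); (1, 1, 0, 0, 1, 1, 0); (0, 0, 0, 0, 0, 1, 0))


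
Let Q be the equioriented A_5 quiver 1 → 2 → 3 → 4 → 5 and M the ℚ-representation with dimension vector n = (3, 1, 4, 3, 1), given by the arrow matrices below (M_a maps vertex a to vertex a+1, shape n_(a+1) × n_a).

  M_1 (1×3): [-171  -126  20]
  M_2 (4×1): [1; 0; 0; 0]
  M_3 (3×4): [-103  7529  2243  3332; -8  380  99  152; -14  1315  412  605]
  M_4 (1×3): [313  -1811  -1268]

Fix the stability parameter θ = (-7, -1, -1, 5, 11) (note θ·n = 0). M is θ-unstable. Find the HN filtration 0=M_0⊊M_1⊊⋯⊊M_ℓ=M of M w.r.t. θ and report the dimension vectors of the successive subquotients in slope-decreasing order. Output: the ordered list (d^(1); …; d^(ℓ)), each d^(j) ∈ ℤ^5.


Interval decomposition of M: I[1,1]^2, I[1,5], I[3,3], I[3,4]^2.
HN type (ℓ=4): μ^(1)=11; μ^(2)=5; μ^(3)=-1; μ^(4)=-7

((0, 0, 0, 0, 1); (0, 0, 0, 3, 0); (0, 1, 4, 0, 0); (3, 0, 0, 0, 0))


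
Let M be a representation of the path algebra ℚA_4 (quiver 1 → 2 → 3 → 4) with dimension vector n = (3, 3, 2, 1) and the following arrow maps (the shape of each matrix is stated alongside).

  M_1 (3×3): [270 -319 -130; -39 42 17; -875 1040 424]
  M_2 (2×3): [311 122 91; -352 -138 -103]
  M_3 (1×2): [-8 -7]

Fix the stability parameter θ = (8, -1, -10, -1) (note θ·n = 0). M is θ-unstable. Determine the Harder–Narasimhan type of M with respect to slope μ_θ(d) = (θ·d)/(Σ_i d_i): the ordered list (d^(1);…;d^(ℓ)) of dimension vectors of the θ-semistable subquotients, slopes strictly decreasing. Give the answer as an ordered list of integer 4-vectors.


Barcode: M ≅ I[1,2], I[1,3], I[1,4]. HN layers by μ_θ (2 steps, strictly decreasing):
  μ^(1)=7/2; μ^(2)=-1

((1, 1, 0, 0); (2, 2, 2, 1))


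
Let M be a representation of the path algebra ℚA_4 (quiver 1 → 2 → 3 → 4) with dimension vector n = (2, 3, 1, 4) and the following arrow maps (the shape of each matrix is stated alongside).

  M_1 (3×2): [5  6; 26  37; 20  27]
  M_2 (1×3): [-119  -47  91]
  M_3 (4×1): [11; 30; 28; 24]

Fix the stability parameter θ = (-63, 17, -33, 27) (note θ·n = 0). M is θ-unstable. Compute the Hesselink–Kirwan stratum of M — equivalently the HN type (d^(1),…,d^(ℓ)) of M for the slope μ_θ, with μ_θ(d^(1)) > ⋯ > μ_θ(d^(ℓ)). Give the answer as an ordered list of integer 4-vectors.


Via rank(M_{q-1}∘⋯∘M_p): M ≅ I[1,2], I[1,4], I[2,2], I[4,4]^3.
μ_θ-semistable layers: μ^(1)=27; μ^(2)=17; μ^(3)=-8; μ^(4)=-63

((0, 0, 0, 4); (0, 2, 0, 0); (0, 1, 1, 0); (2, 0, 0, 0))


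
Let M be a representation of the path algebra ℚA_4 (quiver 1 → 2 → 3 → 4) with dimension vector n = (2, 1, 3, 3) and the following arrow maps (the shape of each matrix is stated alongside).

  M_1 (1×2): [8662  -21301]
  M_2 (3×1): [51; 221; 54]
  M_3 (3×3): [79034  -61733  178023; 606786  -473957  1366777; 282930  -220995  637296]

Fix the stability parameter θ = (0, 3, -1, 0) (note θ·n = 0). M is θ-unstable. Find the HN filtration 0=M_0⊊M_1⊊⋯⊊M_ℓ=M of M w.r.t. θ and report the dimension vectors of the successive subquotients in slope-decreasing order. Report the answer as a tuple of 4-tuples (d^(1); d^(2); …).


Via rank(M_{q-1}∘⋯∘M_p): M ≅ I[1,1], I[1,4], I[3,3], I[3,4], I[4,4].
μ_θ-semistable layers: μ^(1)=2/3; μ^(2)=0; μ^(3)=-1

((0, 1, 1, 1); (2, 0, 0, 2); (0, 0, 2, 0))


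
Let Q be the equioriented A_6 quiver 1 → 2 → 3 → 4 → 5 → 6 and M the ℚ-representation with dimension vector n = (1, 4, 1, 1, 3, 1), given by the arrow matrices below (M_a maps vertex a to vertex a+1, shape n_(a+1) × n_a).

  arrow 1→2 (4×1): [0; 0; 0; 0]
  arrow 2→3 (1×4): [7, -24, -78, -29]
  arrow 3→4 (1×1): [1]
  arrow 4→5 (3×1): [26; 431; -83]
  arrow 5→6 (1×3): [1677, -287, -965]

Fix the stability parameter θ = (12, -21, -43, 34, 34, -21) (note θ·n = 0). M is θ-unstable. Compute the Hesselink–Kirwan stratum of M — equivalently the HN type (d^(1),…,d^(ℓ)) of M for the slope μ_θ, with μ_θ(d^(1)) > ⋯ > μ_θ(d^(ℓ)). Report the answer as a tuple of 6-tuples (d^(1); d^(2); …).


Barcode: M ≅ I[1,1], I[2,2]^3, I[2,5], I[5,5], I[5,6]. HN layers by μ_θ (5 steps, strictly decreasing):
  μ^(1)=34; μ^(2)=12; μ^(3)=13/2; μ^(4)=-21; μ^(5)=-32

((0, 0, 0, 1, 2, 0); (1, 0, 0, 0, 0, 0); (0, 0, 0, 0, 1, 1); (0, 3, 0, 0, 0, 0); (0, 1, 1, 0, 0, 0))


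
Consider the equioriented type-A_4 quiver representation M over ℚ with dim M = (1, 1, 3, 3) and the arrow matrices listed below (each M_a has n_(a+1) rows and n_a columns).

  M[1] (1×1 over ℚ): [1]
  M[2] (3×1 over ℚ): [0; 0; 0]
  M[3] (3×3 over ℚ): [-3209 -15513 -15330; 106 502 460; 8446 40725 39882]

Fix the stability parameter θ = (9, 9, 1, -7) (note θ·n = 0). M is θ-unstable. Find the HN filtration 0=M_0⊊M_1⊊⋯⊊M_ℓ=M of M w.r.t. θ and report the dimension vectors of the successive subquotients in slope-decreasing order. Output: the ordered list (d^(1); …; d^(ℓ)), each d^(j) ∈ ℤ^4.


Via rank(M_{q-1}∘⋯∘M_p): M ≅ I[1,2], I[3,3], I[3,4]^2, I[4,4].
μ_θ-semistable layers: μ^(1)=9; μ^(2)=1; μ^(3)=-3; μ^(4)=-7

((1, 1, 0, 0); (0, 0, 1, 0); (0, 0, 2, 2); (0, 0, 0, 1))


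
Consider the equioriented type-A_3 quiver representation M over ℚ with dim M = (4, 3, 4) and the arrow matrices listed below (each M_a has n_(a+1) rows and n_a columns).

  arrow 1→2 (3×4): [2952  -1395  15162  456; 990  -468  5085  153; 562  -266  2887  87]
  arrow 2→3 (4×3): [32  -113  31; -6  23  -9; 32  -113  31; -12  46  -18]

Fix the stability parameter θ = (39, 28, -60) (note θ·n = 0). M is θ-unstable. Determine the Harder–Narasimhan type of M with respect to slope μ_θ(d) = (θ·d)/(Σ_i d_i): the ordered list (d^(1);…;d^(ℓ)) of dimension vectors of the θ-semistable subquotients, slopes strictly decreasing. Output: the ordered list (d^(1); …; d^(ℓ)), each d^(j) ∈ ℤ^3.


Barcode: M ≅ I[1,1]^2, I[1,2], I[1,3], I[2,3], I[3,3]^2. HN layers by μ_θ (5 steps, strictly decreasing):
  μ^(1)=39; μ^(2)=67/2; μ^(3)=7/3; μ^(4)=-16; μ^(5)=-60

((2, 0, 0); (1, 1, 0); (1, 1, 1); (0, 1, 1); (0, 0, 2))


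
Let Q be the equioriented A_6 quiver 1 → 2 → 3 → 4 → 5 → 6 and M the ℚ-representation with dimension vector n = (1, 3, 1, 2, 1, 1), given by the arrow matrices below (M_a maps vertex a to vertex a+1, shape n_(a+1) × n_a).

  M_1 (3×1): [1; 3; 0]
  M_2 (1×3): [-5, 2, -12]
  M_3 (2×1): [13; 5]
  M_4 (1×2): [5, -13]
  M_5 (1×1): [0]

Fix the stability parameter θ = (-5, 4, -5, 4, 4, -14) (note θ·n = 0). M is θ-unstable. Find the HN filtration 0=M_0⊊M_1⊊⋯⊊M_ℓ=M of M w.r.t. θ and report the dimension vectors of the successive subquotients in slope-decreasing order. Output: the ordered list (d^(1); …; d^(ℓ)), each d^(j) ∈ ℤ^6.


Barcode: M ≅ I[1,4], I[2,2]^2, I[4,5], I[6,6]. HN layers by μ_θ (4 steps, strictly decreasing):
  μ^(1)=4; μ^(2)=-1/2; μ^(3)=-5; μ^(4)=-14

((0, 2, 0, 2, 1, 0); (0, 1, 1, 0, 0, 0); (1, 0, 0, 0, 0, 0); (0, 0, 0, 0, 0, 1))


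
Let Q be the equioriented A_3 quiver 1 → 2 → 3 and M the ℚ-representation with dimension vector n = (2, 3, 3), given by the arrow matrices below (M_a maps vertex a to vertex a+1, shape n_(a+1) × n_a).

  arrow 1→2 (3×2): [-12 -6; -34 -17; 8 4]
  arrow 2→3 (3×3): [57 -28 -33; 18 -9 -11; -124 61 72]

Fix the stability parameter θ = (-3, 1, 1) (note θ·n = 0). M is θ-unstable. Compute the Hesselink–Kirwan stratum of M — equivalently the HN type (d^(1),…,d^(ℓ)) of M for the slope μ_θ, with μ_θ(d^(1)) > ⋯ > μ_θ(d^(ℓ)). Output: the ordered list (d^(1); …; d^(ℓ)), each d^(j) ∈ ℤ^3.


Interval decomposition of M: I[1,1], I[1,3], I[2,3]^2.
HN type (ℓ=2): μ^(1)=1; μ^(2)=-3

((0, 3, 3); (2, 0, 0))


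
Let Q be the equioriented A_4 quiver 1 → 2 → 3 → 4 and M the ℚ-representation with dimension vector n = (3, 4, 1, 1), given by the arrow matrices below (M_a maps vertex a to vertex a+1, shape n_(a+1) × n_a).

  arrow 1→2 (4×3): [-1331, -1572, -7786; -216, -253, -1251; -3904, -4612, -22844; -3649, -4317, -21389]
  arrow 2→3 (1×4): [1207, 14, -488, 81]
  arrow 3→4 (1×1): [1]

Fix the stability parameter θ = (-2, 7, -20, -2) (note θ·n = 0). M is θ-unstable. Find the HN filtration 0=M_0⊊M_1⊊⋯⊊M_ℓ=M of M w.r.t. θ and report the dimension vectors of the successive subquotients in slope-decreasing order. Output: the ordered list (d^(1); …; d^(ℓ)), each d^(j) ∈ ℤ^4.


Interval decomposition of M: I[1,1], I[1,2], I[1,4], I[2,2]^2.
HN type (ℓ=3): μ^(1)=7; μ^(2)=-2; μ^(3)=-5

((0, 3, 0, 0); (2, 0, 0, 1); (1, 1, 1, 0))


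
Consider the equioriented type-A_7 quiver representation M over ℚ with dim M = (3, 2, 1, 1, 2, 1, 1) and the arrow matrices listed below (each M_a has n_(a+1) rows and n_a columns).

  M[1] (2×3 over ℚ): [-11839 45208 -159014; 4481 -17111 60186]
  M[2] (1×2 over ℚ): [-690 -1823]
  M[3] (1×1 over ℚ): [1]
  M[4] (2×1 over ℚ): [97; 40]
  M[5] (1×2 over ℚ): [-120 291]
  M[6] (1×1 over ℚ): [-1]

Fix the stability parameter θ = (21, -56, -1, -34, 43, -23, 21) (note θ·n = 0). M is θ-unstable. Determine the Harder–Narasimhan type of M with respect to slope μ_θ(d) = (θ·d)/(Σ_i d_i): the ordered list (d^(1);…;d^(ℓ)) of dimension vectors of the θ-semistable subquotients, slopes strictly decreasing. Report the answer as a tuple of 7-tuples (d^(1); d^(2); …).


Barcode: M ≅ I[1,1], I[1,2], I[1,5], I[5,7]. HN layers by μ_θ (4 steps, strictly decreasing):
  μ^(1)=43; μ^(2)=21; μ^(3)=10; μ^(4)=-35/2

((0, 0, 0, 0, 1, 0, 0); (1, 0, 0, 0, 0, 0, 1); (0, 0, 0, 0, 1, 1, 0); (2, 2, 1, 1, 0, 0, 0))


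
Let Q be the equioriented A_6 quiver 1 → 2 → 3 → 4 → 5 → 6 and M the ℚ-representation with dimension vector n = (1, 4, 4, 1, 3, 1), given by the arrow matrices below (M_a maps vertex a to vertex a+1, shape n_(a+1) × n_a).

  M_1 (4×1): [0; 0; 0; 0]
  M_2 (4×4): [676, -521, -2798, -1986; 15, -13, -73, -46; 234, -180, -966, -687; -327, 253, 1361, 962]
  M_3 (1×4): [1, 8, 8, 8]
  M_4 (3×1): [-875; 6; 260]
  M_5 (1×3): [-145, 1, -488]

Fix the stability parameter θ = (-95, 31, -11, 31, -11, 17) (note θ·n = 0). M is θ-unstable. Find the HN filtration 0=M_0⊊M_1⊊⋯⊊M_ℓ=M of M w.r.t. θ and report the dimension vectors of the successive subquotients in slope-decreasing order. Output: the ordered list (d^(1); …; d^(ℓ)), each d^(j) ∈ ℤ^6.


Barcode: M ≅ I[1,1], I[2,2], I[2,3]^2, I[2,6], I[3,3], I[5,5]^2. HN layers by μ_θ (5 steps, strictly decreasing):
  μ^(1)=31; μ^(2)=17; μ^(3)=10; μ^(4)=-11; μ^(5)=-95

((0, 1, 0, 0, 0, 0); (0, 0, 0, 0, 0, 1); (0, 3, 3, 1, 1, 0); (0, 0, 1, 0, 2, 0); (1, 0, 0, 0, 0, 0))


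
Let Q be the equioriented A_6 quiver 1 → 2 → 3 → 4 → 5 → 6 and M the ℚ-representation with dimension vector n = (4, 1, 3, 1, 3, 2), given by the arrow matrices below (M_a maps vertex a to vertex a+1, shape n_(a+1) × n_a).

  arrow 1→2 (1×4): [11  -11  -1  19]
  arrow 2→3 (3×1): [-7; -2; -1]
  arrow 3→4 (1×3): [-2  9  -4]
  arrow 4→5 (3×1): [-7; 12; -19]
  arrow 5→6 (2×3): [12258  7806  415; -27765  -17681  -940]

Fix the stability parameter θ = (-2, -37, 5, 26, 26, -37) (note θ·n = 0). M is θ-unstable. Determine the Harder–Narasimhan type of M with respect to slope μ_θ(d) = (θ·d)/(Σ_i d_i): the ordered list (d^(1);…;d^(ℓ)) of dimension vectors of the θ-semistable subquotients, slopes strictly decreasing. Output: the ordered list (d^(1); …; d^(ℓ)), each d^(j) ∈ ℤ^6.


Via rank(M_{q-1}∘⋯∘M_p): M ≅ I[1,1]^3, I[1,3], I[3,3], I[3,6], I[5,5], I[5,6].
μ_θ-semistable layers: μ^(1)=26; μ^(2)=5; μ^(3)=-2; μ^(4)=-11/2; μ^(5)=-39/2

((0, 0, 0, 0, 1, 0); (0, 0, 3, 1, 1, 1); (3, 0, 0, 0, 0, 0); (0, 0, 0, 0, 1, 1); (1, 1, 0, 0, 0, 0))


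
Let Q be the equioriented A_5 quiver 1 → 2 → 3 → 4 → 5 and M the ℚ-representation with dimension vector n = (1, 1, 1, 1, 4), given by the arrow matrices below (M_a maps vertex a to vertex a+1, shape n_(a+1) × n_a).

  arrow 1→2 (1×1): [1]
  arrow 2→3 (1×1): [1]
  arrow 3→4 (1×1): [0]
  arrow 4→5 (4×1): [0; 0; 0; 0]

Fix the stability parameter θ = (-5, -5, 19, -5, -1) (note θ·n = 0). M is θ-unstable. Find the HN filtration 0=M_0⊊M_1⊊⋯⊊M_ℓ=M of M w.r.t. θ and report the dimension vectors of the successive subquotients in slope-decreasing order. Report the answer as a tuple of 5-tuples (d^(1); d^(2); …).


Barcode: M ≅ I[1,3], I[4,4], I[5,5]^4. HN layers by μ_θ (3 steps, strictly decreasing):
  μ^(1)=19; μ^(2)=-1; μ^(3)=-5

((0, 0, 1, 0, 0); (0, 0, 0, 0, 4); (1, 1, 0, 1, 0))
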